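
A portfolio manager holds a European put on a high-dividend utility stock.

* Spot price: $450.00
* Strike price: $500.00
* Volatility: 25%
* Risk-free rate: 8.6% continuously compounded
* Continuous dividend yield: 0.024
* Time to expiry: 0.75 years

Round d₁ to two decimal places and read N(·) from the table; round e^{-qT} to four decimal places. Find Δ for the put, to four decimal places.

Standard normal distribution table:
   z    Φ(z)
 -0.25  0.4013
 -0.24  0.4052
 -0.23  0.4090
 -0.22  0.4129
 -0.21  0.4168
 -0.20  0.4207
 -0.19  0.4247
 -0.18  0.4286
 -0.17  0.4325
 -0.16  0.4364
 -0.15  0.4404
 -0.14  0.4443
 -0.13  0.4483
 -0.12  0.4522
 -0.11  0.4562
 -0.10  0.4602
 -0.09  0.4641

σ√T = 0.25·√0.75 = 0.2165
d₁ = [ln(450/500) + (0.086 − 0.024 + 0.25²/2)·0.75] / 0.2165 = [-0.1054 + 0.0699] / 0.2165 = -0.1636 → -0.16
N(d₁) = N(-0.16) = 0.4364
Δ_put = e^(−qT)·(N(d₁) − 1) = 0.9822·(0.4364 − 1) = -0.5536

-0.5536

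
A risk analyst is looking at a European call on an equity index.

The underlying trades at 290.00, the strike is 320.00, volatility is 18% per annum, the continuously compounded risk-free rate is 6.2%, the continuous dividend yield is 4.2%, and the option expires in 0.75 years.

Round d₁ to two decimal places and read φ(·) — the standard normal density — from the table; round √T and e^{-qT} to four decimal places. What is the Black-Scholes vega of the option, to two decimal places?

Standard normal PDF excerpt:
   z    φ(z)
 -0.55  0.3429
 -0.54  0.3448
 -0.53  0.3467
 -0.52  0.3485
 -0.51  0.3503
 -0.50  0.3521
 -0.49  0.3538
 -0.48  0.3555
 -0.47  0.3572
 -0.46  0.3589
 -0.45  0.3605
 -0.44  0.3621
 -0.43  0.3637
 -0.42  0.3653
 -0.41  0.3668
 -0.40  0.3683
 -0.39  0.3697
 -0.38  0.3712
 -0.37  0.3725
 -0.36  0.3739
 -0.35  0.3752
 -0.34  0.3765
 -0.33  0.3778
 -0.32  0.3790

T = 0.75;  σ√T = 0.1559
d₁ = [ln(290/320) + (0.062 − 0.042 + 0.18²/2)·0.75] / 0.1559 = [-0.0984 + 0.0271] / 0.1559 = -0.4573 ⇒ -0.46
√T = √0.75 = 0.8660
φ(d₁) = φ(-0.46) = 0.3589
e^(−qT) = e^(−0.042·0.75) = 0.9690
vega = S·e^(−qT)·φ(d₁)·√T = 290·0.9690·0.3589·0.8660 = 87.3400

87.34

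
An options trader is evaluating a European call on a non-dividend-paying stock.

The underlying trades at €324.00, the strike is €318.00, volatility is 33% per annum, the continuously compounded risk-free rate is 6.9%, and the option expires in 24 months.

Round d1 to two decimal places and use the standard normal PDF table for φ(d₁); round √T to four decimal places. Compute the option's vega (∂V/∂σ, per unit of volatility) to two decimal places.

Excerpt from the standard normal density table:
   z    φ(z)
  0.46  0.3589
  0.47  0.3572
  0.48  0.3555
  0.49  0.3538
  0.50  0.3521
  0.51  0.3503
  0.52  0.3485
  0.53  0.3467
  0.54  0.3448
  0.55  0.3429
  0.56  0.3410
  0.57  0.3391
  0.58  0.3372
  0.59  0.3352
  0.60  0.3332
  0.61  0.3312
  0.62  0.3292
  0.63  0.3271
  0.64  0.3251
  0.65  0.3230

σ√T = 0.33 × 1.4142 = 0.4667
d₁ = [ln(324/318) + (0.069 + 0.33²/2)·2] / 0.4667 = [0.0187 + 0.2469] / 0.4667 = 0.5691 ⇒ 0.57
√T = √2 = 1.4142
φ(d₁) = φ(0.57) = 0.3391
vega = S·φ(d₁)·√T = 324·0.3391·1.4142 = 155.3759

155.38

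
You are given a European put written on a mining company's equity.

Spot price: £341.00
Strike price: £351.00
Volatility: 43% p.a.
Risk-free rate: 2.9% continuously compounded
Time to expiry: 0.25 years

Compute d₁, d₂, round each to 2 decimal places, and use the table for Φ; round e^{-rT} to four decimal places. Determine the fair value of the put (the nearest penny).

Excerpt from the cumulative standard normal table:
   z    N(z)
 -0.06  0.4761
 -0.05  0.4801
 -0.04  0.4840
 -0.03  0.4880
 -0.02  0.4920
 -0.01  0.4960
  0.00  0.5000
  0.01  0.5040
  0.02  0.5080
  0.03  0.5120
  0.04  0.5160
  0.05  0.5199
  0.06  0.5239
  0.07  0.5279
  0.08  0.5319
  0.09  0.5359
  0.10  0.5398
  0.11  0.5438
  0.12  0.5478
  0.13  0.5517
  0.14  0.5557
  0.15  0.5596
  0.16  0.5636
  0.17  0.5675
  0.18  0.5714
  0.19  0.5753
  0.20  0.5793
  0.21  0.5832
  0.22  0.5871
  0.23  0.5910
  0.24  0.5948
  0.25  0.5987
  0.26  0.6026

£34.09

T = 0.25;  σ√T = 0.2150
d₁ = [ln(341/351) + (0.029 + ½·0.43²)·0.25] / (σ√T) = (-0.0289 + 0.0304) / 0.2150 = 0.0068 ≈ 0.01
d₂ = 0.0068 − 0.2150 = -0.2082 ≈ -0.21
exp(−rT) = exp(−0.029·0.25) = 0.9928
N(−d₂) = N(0.21) = 0.5832;  N(−d₁) = N(-0.01) = 0.4960
P = 351·0.9928·0.5832 − 341·0.4960 = 203.2293 − 169.1360 = 34.0933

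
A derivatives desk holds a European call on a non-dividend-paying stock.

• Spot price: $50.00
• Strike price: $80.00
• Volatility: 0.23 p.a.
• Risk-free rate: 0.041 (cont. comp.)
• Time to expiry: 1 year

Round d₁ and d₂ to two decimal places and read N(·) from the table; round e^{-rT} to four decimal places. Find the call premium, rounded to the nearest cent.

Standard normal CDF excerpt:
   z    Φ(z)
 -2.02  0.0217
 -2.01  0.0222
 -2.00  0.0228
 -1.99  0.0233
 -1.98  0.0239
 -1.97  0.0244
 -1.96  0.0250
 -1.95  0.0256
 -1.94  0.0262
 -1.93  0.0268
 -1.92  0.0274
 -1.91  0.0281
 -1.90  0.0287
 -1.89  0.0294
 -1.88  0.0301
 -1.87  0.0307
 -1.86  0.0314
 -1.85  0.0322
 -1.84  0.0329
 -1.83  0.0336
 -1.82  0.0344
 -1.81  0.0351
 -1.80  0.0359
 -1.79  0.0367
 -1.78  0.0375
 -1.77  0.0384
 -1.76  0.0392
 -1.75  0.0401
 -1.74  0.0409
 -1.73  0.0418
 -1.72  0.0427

$0.17

T = 1;  σ√T = 0.2300
d₁ = [ln(50/80) + (0.041 + 0.23²/2)·1] / 0.2300 = [-0.4700 + 0.0675] / 0.2300 = -1.7502 which rounds to -1.75
d₂ = d₁ − σ√T = -1.7502 − 0.2300 = -1.9802 which rounds to -1.98
e^(−rT) = e^(−0.041·1) = 0.9598
C = 50·N(-1.75) − 80·0.9598·N(-1.98) = 50·0.0401 − 80·0.9598·0.0239 = 2.0050 − 1.8351 = 0.1699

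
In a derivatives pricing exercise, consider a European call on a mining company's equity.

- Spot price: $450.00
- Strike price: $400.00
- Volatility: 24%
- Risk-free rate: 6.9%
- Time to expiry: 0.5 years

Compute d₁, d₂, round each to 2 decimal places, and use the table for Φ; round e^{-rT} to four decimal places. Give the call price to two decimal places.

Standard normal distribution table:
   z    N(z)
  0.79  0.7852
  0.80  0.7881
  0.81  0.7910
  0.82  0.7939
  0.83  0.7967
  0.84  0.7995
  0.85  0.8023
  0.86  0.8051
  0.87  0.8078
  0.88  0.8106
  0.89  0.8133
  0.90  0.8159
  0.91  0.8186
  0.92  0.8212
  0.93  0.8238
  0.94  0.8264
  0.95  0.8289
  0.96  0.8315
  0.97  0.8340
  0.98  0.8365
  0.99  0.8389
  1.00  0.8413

$70.75

σ√T = 0.24 × 0.7071 = 0.1697
d₁ = [ln(450/400) + (0.069 + 0.24²/2)·0.5] / 0.1697 = [0.1178 + 0.0489] / 0.1697 = 0.9822 ≈ 0.98
d₂ = d₁ − σ√T = 0.9822 − 0.1697 = 0.8125 ≈ 0.81
e^(−rT) = e^(−0.069·0.5) = 0.9661
N(d₁) = N(0.98) = 0.8365;  N(d₂) = N(0.81) = 0.7910
C = 450·0.8365 − 400·0.9661·0.7910 = 376.4250 − 305.6740 = 70.7510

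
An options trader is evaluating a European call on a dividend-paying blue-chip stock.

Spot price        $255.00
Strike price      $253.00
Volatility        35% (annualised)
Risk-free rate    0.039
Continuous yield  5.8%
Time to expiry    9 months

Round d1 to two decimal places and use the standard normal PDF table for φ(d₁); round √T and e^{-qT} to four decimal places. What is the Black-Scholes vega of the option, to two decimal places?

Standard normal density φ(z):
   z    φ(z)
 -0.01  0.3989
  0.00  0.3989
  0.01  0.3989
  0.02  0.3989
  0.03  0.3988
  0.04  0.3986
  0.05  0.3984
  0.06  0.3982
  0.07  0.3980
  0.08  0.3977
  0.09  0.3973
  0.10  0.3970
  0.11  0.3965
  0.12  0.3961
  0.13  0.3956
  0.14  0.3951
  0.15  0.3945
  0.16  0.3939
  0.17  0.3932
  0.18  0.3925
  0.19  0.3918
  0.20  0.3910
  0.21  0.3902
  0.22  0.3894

T = 0.75;  σ√T = 0.3031
d₁ = [ln(255/253) + (0.039 − 0.058 + 0.35²/2)·0.75] / 0.3031 = [0.0079 + 0.0317] / 0.3031 = 0.1305 ⇒ 0.13
√T = √0.75 = 0.8660
φ(d₁) = φ(0.13) = 0.3956
exp(−qT) = exp(−0.058·0.75) = 0.9574
vega = S·exp(−qT)·φ(d₁)·√T = 255·0.9574·0.3956·0.8660 = 83.6388

83.64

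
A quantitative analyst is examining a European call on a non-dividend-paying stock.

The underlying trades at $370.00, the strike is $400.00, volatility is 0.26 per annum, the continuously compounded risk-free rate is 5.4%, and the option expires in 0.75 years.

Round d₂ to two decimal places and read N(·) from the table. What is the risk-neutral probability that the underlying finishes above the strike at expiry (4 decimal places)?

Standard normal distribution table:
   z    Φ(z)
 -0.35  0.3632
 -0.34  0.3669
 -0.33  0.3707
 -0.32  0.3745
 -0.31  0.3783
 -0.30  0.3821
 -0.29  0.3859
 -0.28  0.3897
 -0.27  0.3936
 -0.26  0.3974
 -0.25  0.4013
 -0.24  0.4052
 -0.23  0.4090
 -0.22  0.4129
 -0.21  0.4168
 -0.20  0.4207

σ√T = 0.26 × 0.8660 = 0.2252
d₁ = [ln(370/400) + (0.054 + 0.26²/2)·0.75] / 0.2252 = [-0.0780 + 0.0659] / 0.2252 = -0.0538 ⇒ -0.05
d₂ = d₁ − σ√T = -0.0538 − 0.2252 = -0.2790 ⇒ -0.28
Risk-neutral Pr[S_T > K] = N(d₂) = N(-0.28) = 0.3897

0.3897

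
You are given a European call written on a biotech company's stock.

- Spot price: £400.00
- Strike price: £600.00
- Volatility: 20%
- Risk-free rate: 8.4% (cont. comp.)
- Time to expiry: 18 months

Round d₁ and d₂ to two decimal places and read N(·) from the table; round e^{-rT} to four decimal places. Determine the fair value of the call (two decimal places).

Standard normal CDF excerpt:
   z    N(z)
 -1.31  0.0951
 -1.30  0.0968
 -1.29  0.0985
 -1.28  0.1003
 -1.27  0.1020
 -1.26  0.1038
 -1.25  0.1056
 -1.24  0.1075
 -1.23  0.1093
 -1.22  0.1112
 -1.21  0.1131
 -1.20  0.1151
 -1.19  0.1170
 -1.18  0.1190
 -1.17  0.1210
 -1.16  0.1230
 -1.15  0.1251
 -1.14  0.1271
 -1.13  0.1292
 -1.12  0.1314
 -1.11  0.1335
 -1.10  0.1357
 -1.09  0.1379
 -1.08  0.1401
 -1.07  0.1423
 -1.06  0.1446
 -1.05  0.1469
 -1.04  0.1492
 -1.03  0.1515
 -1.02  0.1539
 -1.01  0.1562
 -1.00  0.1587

σ√T = 0.2·√1.5 = 0.2449
d₁ = [ln(400/600) + (0.084 + ½·0.2²)·1.5] / (σ√T) = (-0.4055 + 0.1560) / 0.2449 = -1.0184 ≈ -1.02
d₂ = -1.0184 − 0.2449 = -1.2634 ≈ -1.26
exp(−rT) = exp(−0.084·1.5) = 0.8816
N(d₁) = N(-1.02) = 0.1539;  N(d₂) = N(-1.26) = 0.1038
C = 400·0.1539 − 600·0.8816·0.1038 = 61.5600 − 54.9060 = 6.6540

£6.65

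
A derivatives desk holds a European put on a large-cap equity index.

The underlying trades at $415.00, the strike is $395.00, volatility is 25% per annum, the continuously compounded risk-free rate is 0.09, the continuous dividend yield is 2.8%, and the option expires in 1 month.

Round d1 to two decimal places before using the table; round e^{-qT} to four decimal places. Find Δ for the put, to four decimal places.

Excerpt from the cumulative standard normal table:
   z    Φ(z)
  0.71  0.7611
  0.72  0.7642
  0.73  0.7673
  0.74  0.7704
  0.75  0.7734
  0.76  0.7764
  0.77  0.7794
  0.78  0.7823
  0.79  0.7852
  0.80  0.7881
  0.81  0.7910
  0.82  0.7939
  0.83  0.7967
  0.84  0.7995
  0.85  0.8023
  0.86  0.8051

-0.2143

σ√T = 0.25 × 0.2887 = 0.0722
ln(S/K) + (r − q + σ²/2)T = ln(415/395) + (0.09 − 0.028 + 0.25²/2)·0.08333 = 0.0494 + 0.0078 = 0.0572
d₁ = 0.0572 / 0.0722 = 0.7921 ≈ 0.79
N(d₁) = N(0.79) = 0.7852
Δ_put = exp(−qT)·(N(d₁) − 1) = 0.9977·(0.7852 − 1) = -0.2143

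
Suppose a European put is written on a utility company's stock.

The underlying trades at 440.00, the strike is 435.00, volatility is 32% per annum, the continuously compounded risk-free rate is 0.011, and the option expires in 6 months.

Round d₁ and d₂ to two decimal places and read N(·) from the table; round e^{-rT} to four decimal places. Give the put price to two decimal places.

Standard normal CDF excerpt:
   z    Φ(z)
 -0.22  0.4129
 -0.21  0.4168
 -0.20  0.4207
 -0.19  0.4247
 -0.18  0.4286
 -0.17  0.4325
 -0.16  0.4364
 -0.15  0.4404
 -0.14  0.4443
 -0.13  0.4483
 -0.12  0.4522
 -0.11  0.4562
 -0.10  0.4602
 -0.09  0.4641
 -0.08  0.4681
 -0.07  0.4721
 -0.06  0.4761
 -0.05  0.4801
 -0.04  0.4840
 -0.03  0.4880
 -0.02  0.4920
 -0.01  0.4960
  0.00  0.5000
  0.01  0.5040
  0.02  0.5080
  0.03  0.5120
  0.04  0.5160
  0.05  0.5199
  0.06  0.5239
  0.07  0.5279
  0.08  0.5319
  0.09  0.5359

T = 0.5;  σ√T = 0.2263
d₁ = [ln(440/435) + (0.011 + ½·0.32²)·0.5] / (σ√T) = (0.0114 + 0.0311) / 0.2263 = 0.1880 → 0.19
d₂ = 0.1880 − 0.2263 = -0.0383 → -0.04
exp(−rT) = exp(−0.011·0.5) = 0.9945
N(−d₂) = N(0.04) = 0.5160;  N(−d₁) = N(-0.19) = 0.4247
P = 435·0.9945·0.5160 − 440·0.4247 = 223.2255 − 186.8680 = 36.3575

36.36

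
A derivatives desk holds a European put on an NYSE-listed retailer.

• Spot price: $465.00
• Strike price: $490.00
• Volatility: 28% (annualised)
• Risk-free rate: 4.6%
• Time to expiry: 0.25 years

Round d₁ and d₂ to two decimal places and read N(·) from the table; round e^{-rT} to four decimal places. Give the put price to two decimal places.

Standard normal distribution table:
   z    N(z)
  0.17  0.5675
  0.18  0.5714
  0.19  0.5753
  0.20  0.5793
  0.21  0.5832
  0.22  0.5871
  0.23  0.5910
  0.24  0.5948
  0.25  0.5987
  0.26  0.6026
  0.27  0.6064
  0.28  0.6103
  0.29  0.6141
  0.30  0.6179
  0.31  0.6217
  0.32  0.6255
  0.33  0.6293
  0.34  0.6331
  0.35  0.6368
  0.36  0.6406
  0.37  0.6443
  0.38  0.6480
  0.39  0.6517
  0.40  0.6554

T = 0.25;  σ√T = 0.1400
d₁ = [ln(465/490) + (0.046 + 0.28²/2)·0.25] / 0.1400 = [-0.0524 + 0.0213] / 0.1400 = -0.2219 ⇒ -0.22
d₂ = d₁ − σ√T = -0.2219 − 0.1400 = -0.3619 ⇒ -0.36
exp(−rT) = exp(−0.046·0.25) = 0.9886
N(−d₂) = N(0.36) = 0.6406;  N(−d₁) = N(0.22) = 0.5871
P = 490·0.9886·0.6406 − 465·0.5871 = 310.3156 − 273.0015 = 37.3141

$37.31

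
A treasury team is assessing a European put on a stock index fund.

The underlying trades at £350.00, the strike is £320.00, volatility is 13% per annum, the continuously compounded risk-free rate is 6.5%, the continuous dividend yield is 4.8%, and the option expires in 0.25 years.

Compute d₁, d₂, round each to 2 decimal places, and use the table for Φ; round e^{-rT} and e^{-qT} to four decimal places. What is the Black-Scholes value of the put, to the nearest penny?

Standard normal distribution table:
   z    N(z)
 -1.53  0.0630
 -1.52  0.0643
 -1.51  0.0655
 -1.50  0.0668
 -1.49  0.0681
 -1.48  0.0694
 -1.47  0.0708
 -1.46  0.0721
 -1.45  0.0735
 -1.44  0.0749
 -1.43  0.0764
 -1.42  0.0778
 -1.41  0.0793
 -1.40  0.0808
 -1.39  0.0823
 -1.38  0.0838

£0.97

σ√T = 0.13 × 0.5000 = 0.0650
d₁ = [ln(350/320) + (0.065 − 0.048 + 0.13²/2)·0.25] / 0.0650 = [0.0896 + 0.0064] / 0.0650 = 1.4765 → 1.48
d₂ = d₁ − σ√T = 1.4765 − 0.0650 = 1.4115 → 1.41
exp(−qT) = exp(−0.048·0.25) = 0.9881;  exp(−rT) = exp(−0.065·0.25) = 0.9839
P = 320·0.9839·N(-1.41) − 350·0.9881·N(-1.48) = 320·0.9839·0.0793 − 350·0.9881·0.0694 = 24.9674 − 24.0009 = 0.9665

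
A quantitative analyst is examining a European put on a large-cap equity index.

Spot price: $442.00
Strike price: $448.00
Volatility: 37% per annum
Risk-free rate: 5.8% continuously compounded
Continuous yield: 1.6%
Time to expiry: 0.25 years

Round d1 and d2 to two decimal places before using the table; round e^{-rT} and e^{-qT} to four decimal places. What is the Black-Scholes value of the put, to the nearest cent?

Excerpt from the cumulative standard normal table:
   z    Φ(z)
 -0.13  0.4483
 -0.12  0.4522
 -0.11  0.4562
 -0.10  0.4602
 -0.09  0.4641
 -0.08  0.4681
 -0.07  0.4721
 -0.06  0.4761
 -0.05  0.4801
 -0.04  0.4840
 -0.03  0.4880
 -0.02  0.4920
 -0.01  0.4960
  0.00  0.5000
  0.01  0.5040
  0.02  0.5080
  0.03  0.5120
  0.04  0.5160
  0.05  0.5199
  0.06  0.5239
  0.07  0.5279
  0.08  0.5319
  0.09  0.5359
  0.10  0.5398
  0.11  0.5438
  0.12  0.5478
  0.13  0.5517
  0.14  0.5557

$34.04

T = 0.25;  σ√T = 0.1850
d₁ = [ln(442/448) + (0.058 − 0.016 + 0.37²/2)·0.25] / 0.1850 = [-0.0135 + 0.0276] / 0.1850 = 0.0764 ≈ 0.08
d₂ = d₁ − σ√T = 0.0764 − 0.1850 = -0.1086 ≈ -0.11
exp(−qT) = exp(−0.016·0.25) = 0.9960;  exp(−rT) = exp(−0.058·0.25) = 0.9856
N(−d₂) = N(0.11) = 0.5438;  N(−d₁) = N(-0.08) = 0.4681
P = 448·0.9856·0.5438 − 442·0.9960·0.4681 = 240.1142 − 206.0726 = 34.0416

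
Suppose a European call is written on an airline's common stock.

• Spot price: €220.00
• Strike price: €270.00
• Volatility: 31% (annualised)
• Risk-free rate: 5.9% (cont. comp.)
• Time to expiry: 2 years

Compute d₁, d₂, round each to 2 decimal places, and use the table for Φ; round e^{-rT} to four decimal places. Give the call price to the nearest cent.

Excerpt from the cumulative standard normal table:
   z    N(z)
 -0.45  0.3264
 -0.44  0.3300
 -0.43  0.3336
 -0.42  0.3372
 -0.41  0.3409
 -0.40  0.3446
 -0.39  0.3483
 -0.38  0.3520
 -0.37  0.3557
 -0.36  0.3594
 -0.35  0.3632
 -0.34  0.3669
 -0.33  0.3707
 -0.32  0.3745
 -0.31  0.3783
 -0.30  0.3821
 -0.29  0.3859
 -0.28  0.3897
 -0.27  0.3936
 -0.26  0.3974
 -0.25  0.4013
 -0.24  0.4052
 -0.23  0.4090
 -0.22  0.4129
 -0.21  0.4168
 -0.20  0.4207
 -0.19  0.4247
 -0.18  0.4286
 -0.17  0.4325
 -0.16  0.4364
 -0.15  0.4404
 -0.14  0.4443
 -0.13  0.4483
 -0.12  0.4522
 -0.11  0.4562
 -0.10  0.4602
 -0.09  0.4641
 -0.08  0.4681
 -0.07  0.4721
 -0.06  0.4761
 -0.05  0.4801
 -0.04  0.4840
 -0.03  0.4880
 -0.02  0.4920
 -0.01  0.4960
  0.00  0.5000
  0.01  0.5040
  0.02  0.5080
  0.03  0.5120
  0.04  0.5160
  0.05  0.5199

T = 2;  σ√T = 0.4384
d₁ = [ln(220/270) + (0.059 + 0.31²/2)·2] / 0.4384 = [-0.2048 + 0.2141] / 0.4384 = 0.0212 ≈ 0.02
d₂ = d₁ − σ√T = 0.0212 − 0.4384 = -0.4172 ≈ -0.42
e^(−rT) = e^(−0.059·2) = 0.8887
N(d₁) = N(0.02) = 0.5080;  N(d₂) = N(-0.42) = 0.3372
C = 220·0.5080 − 270·0.8887·0.3372 = 111.7600 − 80.9108 = 30.8492

€30.85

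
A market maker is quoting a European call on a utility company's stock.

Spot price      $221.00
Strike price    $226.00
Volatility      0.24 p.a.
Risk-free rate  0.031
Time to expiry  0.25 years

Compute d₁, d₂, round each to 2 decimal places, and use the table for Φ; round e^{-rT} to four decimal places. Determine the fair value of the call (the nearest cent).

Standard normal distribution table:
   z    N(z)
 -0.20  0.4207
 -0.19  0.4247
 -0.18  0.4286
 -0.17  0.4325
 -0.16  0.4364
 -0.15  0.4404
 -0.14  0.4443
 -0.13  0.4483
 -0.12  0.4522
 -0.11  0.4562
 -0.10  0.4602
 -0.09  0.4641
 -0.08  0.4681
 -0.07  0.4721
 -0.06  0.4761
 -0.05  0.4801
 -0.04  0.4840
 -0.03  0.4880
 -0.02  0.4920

$9.10

σ√T = 0.24·√0.25 = 0.1200
d₁ = [ln(221/226) + (0.031 + 0.24²/2)·0.25] / 0.1200 = [-0.0224 + 0.0149] / 0.1200 = -0.0619 which rounds to -0.06
d₂ = d₁ − σ√T = -0.0619 − 0.1200 = -0.1819 which rounds to -0.18
exp(−rT) = exp(−0.031·0.25) = 0.9923
N(d₁) = N(-0.06) = 0.4761;  N(d₂) = N(-0.18) = 0.4286
C = 221·0.4761 − 226·0.9923·0.4286 = 105.2181 − 96.1178 = 9.1003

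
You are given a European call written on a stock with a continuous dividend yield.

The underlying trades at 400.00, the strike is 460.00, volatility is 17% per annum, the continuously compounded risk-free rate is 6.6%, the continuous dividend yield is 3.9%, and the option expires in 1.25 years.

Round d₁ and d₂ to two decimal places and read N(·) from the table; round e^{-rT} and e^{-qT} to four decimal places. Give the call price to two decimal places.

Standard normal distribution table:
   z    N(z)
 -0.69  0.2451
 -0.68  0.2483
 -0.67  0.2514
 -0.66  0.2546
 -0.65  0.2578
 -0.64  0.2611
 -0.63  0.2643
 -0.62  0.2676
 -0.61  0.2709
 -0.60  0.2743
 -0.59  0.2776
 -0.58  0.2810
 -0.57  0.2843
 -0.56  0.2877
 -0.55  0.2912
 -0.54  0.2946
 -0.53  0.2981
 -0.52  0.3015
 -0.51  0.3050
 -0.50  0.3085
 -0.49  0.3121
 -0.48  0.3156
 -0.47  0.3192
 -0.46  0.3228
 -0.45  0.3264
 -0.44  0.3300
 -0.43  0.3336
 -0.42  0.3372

13.78

T = 1.25;  σ√T = 0.1901
d₁ = [ln(400/460) + (0.066 − 0.039 + 0.17²/2)·1.25] / 0.1901 = [-0.1398 + 0.0518] / 0.1901 = -0.4627 ≈ -0.46
d₂ = d₁ − σ√T = -0.4627 − 0.1901 = -0.6528 ≈ -0.65
e^(−qT) = e^(−0.039·1.25) = 0.9524;  e^(−rT) = e^(−0.066·1.25) = 0.9208
N(d₁) = N(-0.46) = 0.3228;  N(d₂) = N(-0.65) = 0.2578
C = 400·0.9524·0.3228 − 460·0.9208·0.2578 = 122.9739 − 109.1958 = 13.7781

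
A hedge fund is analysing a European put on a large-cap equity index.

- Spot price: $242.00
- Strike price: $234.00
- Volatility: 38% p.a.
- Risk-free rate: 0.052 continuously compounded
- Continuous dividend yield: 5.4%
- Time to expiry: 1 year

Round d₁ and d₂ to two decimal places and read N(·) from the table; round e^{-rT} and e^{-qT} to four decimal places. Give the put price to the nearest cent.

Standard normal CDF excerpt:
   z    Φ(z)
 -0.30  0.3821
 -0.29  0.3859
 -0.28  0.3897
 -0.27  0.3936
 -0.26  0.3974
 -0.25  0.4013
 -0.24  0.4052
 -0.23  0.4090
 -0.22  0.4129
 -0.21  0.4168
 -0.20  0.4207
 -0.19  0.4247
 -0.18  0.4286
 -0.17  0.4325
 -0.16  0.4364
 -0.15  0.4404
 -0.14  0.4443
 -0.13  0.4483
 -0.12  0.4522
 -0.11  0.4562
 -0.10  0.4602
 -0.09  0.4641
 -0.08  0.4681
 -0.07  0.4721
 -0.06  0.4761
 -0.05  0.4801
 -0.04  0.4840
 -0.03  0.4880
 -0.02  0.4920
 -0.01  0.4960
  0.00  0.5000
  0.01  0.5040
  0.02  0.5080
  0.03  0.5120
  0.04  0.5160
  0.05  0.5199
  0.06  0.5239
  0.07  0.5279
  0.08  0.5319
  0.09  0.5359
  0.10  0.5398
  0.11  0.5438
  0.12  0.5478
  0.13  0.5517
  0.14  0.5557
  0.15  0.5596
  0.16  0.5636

$30.56

σ√T = 0.38 × 1.0000 = 0.3800
d₁ = [ln(242/234) + (0.052 − 0.054 + 0.38²/2)·1] / 0.3800 = [0.0336 + 0.0702] / 0.3800 = 0.2732 ⇒ 0.27
d₂ = d₁ − σ√T = 0.2732 − 0.3800 = -0.1068 ⇒ -0.11
e^(−qT) = e^(−0.054·1) = 0.9474;  e^(−rT) = e^(−0.052·1) = 0.9493
P = 234·0.9493·N(0.11) − 242·0.9474·N(-0.27) = 234·0.9493·0.5438 − 242·0.9474·0.3936 = 120.7977 − 90.2410 = 30.5567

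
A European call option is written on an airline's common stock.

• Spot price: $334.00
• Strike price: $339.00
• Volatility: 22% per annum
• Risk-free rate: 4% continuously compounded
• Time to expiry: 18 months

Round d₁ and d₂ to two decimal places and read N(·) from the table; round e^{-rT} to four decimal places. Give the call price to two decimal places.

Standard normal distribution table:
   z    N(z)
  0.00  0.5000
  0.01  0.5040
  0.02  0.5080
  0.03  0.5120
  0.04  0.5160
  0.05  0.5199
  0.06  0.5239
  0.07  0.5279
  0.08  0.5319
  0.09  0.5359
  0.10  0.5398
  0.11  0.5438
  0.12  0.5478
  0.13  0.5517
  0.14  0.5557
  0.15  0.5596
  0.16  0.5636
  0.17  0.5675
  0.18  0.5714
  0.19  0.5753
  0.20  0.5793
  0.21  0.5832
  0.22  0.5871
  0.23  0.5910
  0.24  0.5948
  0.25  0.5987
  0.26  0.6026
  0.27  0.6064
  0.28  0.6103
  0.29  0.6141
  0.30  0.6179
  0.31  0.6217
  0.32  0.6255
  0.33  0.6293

T = 1.5;  σ√T = 0.2694
ln(S/K) + (r + σ²/2)T = ln(334/339) + (0.04 + 0.22²/2)·1.5 = -0.0149 + 0.0963 = 0.0814
d₁ = 0.0814 / 0.2694 = 0.3023 ⇒ 0.30
d₂ = d₁ − σ√T = 0.3023 − 0.2694 = 0.0328 ⇒ 0.03
e^(−rT) = e^(−0.04·1.5) = 0.9418
N(d₁) = N(0.30) = 0.6179;  N(d₂) = N(0.03) = 0.5120
C = 334·0.6179 − 339·0.9418·0.5120 = 206.3786 − 163.4663 = 42.9123

$42.91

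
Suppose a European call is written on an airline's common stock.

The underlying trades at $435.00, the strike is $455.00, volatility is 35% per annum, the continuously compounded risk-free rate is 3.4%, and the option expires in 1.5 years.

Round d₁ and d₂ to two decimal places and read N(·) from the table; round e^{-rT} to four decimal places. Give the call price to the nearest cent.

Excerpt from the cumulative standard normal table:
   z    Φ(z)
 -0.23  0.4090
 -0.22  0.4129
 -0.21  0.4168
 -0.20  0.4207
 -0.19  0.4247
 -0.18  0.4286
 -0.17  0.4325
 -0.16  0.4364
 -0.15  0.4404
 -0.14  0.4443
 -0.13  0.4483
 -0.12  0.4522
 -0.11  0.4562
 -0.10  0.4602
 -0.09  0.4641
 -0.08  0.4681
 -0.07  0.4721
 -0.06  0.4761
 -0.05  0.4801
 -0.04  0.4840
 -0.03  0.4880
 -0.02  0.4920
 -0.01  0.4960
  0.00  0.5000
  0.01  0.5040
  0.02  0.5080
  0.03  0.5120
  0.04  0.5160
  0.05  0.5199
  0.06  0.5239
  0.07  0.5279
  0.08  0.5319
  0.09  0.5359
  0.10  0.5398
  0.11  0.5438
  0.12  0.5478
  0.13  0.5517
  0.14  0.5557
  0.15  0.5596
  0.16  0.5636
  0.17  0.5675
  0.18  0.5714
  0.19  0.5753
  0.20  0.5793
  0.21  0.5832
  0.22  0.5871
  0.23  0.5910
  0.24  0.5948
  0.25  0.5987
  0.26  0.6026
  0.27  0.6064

T = 1.5;  σ√T = 0.4287
ln(S/K) + (r + σ²/2)T = ln(435/455) + (0.034 + 0.35²/2)·1.5 = -0.0450 + 0.1429 = 0.0979
d₁ = 0.0979 / 0.4287 = 0.2284 ⇒ 0.23
d₂ = d₁ − σ√T = 0.2284 − 0.4287 = -0.2002 ⇒ -0.20
e^(−rT) = e^(−0.034·1.5) = 0.9503
N(d₁) = N(0.23) = 0.5910;  N(d₂) = N(-0.20) = 0.4207
C = 435·0.5910 − 455·0.9503·0.4207 = 257.0850 − 181.9050 = 75.1800

$75.18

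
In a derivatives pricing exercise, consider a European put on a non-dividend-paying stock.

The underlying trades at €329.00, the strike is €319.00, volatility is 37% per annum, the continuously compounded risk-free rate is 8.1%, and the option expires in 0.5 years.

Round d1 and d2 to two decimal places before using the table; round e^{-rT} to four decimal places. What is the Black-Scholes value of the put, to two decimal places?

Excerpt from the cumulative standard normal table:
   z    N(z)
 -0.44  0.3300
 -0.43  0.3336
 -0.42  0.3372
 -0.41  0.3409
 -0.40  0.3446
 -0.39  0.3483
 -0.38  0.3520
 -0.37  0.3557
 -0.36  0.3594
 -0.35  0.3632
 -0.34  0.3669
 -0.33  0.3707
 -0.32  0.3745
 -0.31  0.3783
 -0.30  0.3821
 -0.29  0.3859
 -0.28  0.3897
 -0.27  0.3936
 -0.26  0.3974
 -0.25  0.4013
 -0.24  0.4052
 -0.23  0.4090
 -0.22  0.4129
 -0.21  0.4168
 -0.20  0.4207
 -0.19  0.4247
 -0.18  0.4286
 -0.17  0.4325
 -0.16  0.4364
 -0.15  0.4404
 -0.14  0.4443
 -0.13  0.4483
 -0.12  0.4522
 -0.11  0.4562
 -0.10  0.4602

σ√T = 0.37 × 0.7071 = 0.2616
d₁ = [ln(329/319) + (0.081 + 0.37²/2)·0.5] / 0.2616 = [0.0309 + 0.0747] / 0.2616 = 0.4036 → 0.40
d₂ = d₁ − σ√T = 0.4036 − 0.2616 = 0.1420 → 0.14
exp(−rT) = exp(−0.081·0.5) = 0.9603
N(−d₂) = N(-0.14) = 0.4443;  N(−d₁) = N(-0.40) = 0.3446
P = 319·0.9603·0.4443 − 329·0.3446 = 136.1050 − 113.3734 = 22.7316

€22.73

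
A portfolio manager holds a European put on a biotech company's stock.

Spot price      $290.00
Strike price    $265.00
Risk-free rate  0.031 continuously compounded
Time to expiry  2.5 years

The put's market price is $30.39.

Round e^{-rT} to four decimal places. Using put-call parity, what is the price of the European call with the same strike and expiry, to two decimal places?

e^(−rT) = e^(−0.031·2.5) = 0.9254
Put-call parity: C − P = S − K·e^(−rT) = 290 − 265·0.9254 = 290 − 245.2310 = 44.7690
C = P + (C − P) = 30.39 + (44.7690) = 75.1590

$75.16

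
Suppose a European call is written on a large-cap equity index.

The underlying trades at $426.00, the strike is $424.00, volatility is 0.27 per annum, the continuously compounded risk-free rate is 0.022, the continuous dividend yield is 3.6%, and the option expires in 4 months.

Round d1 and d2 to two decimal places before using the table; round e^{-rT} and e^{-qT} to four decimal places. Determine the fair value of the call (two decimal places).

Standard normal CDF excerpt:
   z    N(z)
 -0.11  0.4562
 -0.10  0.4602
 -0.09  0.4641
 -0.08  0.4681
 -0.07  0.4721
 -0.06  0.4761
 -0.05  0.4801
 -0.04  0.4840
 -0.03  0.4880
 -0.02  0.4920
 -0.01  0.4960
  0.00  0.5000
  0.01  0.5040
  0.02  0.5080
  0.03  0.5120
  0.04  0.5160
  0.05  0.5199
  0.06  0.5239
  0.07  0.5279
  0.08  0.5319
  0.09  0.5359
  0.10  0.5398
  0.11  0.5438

σ√T = 0.27 × 0.5774 = 0.1559
d₁ = [ln(426/424) + (0.022 − 0.036 + 0.27²/2)·0.3333] / 0.1559 = [0.0047 + 0.0075] / 0.1559 = 0.0782 which rounds to 0.08
d₂ = d₁ − σ√T = 0.0782 − 0.1559 = -0.0777 which rounds to -0.08
exp(−qT) = exp(−0.036·0.3333) = 0.9881;  exp(−rT) = exp(−0.022·0.3333) = 0.9927
N(d₁) = N(0.08) = 0.5319;  N(d₂) = N(-0.08) = 0.4681
C = 426·0.9881·0.5319 − 424·0.9927·0.4681 = 223.8930 − 197.0255 = 26.8674

$26.87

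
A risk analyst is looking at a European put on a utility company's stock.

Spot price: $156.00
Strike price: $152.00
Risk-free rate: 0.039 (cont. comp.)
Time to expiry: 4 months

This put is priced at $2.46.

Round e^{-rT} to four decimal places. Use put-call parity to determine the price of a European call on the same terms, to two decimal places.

$8.42

e^(−rT) = e^(−0.039·0.3333) = 0.9871
Put-call parity: C − P = S − K·e^(−rT) = 156 − 152·0.9871 = 156 − 150.0392 = 5.9608
C = P + (C − P) = 2.46 + (5.9608) = 8.4208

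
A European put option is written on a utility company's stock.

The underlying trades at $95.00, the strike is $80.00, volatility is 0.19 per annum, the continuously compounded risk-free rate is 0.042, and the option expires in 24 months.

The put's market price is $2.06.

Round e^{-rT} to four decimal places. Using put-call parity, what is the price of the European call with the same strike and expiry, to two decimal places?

e^(−rT) = e^(−0.042·2) = 0.9194
Put-call parity: C − P = S − K·e^(−rT) = 95 − 80·0.9194 = 95 − 73.5520 = 21.4480
C = P + (C − P) = 2.06 + (21.4480) = 23.5080

$23.51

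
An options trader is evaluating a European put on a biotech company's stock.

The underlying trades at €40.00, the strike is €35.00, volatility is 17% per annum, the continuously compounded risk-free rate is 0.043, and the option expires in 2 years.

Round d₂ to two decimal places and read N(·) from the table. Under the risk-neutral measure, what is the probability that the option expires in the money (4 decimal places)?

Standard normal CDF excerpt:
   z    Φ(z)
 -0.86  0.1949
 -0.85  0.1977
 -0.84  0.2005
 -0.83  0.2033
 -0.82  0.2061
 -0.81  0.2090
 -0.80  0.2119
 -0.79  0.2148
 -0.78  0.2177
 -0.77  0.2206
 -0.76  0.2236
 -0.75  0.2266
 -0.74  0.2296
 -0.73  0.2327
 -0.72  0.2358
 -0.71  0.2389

σ√T = 0.17·√2 = 0.2404
d₁ = [ln(40/35) + (0.043 + 0.17²/2)·2] / 0.2404 = [0.1335 + 0.1149] / 0.2404 = 1.0333 ⇒ 1.03
d₂ = d₁ − σ√T = 1.0333 − 0.2404 = 0.7929 ⇒ 0.79
Pr(exercise) under Q = N(−d₂) = N(-0.79) = 0.2148

0.2148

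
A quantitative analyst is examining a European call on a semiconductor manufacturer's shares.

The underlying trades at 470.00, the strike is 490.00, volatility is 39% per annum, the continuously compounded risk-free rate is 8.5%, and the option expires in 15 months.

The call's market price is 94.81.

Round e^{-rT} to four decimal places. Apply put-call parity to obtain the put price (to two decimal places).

exp(−rT) = exp(−0.085·1.25) = 0.8992
Put-call parity: C − P = S − K·e^(−rT) = 470 − 490·0.8992 = 470 − 440.6080 = 29.3920
P = C − (C − P) = 94.81 − (29.3920) = 65.4180

65.42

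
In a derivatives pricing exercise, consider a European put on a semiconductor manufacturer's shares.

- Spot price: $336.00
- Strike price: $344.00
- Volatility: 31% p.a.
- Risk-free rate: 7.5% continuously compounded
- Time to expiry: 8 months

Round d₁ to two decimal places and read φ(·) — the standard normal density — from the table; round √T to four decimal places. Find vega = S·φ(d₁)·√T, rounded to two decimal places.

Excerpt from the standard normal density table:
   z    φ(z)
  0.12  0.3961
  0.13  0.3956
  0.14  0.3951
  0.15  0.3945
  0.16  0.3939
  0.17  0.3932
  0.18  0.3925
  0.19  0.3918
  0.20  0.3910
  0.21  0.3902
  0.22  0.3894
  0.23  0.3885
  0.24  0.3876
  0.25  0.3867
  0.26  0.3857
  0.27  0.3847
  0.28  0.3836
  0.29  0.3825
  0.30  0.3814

106.58

σ√T = 0.31·√0.6667 = 0.2531
d₁ = [ln(336/344) + (0.075 + 0.31²/2)·0.6667] / 0.2531 = [-0.0235 + 0.0820] / 0.2531 = 0.2311 ≈ 0.23
√T = √0.6667 = 0.8165
φ(d₁) = φ(0.23) = 0.3885
vega = S·φ(d₁)·√T = 336·0.3885·0.8165 = 106.5826
(Call and put vega coincide under Black-Scholes.)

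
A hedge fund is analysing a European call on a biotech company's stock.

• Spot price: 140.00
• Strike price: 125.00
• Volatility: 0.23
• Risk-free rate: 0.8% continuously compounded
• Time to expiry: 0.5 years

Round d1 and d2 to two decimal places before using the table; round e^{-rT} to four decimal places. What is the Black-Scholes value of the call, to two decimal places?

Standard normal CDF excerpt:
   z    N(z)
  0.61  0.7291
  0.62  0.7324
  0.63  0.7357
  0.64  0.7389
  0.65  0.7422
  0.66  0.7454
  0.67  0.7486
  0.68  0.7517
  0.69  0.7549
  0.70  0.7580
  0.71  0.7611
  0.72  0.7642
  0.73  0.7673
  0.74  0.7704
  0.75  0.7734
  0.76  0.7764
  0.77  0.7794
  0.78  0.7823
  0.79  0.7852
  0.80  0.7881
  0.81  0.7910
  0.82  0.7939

T = 0.5;  σ√T = 0.1626
ln(S/K) + (r + σ²/2)T = ln(140/125) + (0.008 + 0.23²/2)·0.5 = 0.1133 + 0.0172 = 0.1306
d₁ = 0.1306 / 0.1626 = 0.8027 → 0.80
d₂ = d₁ − σ√T = 0.8027 − 0.1626 = 0.6401 → 0.64
e^(−rT) = e^(−0.008·0.5) = 0.9960
N(d₁) = N(0.80) = 0.7881;  N(d₂) = N(0.64) = 0.7389
C = 140·0.7881 − 125·0.9960·0.7389 = 110.3340 − 91.9930 = 18.3410

18.34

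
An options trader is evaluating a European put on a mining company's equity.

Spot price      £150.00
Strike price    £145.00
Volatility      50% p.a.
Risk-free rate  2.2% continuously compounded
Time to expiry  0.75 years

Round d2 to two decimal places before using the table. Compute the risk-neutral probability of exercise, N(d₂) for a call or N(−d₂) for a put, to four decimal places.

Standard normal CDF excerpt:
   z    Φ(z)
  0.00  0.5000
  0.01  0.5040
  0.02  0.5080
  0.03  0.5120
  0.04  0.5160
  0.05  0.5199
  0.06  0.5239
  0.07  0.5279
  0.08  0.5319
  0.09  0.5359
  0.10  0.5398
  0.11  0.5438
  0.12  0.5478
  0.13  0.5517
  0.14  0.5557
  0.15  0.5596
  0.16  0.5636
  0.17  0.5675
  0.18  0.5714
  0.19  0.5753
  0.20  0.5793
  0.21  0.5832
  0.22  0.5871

0.5398

σ√T = 0.5·√0.75 = 0.4330
d₁ = [ln(150/145) + (0.022 + 0.5²/2)·0.75] / 0.4330 = [0.0339 + 0.1102] / 0.4330 = 0.3329 which rounds to 0.33
d₂ = d₁ − σ√T = 0.3329 − 0.4330 = -0.1001 which rounds to -0.10
Pr(exercise) under Q = N(−d₂) = N(0.10) = 0.5398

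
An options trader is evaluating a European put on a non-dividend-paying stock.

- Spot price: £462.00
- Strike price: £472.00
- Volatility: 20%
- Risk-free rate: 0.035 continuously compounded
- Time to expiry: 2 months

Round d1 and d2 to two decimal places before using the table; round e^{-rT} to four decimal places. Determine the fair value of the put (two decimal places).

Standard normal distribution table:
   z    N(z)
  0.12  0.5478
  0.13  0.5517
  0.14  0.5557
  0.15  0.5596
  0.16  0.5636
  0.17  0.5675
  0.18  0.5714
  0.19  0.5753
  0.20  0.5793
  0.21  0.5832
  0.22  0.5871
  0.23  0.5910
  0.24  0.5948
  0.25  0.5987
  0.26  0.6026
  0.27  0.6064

£18.80

σ√T = 0.2·√0.1667 = 0.0816
d₁ = [ln(462/472) + (0.035 + 0.2²/2)·0.1667] / 0.0816 = [-0.0214 + 0.0092] / 0.0816 = -0.1500 which rounds to -0.15
d₂ = d₁ − σ√T = -0.1500 − 0.0816 = -0.2316 which rounds to -0.23
e^(−rT) = e^(−0.035·0.1667) = 0.9942
P = 472·0.9942·N(0.23) − 462·N(0.15) = 472·0.9942·0.5910 − 462·0.5596 = 277.3341 − 258.5352 = 18.7989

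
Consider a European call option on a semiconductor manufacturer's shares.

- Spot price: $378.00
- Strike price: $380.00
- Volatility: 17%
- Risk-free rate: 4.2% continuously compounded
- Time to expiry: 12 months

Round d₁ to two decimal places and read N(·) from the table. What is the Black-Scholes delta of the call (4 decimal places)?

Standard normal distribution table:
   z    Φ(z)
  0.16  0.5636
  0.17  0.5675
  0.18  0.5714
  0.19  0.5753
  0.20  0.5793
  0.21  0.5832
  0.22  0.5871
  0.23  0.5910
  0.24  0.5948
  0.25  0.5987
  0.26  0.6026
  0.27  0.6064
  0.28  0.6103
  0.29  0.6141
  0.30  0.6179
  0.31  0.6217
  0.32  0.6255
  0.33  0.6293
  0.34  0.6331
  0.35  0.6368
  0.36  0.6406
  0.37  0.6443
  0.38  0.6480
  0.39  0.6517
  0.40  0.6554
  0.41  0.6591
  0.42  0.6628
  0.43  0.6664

σ√T = 0.17·√1 = 0.1700
d₁ = [ln(378/380) + (0.042 + ½·0.17²)·1] / (σ√T) = (-0.0053 + 0.0565) / 0.1700 = 0.3010 → 0.30
N(d₁) = N(0.30) = 0.6179
Δ_call = N(d₁) = 0.6179

0.6179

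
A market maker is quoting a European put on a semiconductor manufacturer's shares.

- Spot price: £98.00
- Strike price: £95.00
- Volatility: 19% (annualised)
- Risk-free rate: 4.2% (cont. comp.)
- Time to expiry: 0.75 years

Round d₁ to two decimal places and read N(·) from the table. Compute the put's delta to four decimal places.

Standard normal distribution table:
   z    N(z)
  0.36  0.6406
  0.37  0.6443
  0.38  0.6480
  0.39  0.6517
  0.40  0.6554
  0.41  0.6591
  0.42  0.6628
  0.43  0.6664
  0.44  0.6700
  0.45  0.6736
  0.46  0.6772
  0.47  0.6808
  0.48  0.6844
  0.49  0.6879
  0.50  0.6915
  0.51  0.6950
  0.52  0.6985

-0.3228

σ√T = 0.19 × 0.8660 = 0.1645
d₁ = [ln(98/95) + (0.042 + 0.19²/2)·0.75] / 0.1645 = [0.0311 + 0.0450] / 0.1645 = 0.4627 → 0.46
N(d₁) = N(0.46) = 0.6772
Δ_put = N(d₁) − 1 = 0.6772 − 1 = -0.3228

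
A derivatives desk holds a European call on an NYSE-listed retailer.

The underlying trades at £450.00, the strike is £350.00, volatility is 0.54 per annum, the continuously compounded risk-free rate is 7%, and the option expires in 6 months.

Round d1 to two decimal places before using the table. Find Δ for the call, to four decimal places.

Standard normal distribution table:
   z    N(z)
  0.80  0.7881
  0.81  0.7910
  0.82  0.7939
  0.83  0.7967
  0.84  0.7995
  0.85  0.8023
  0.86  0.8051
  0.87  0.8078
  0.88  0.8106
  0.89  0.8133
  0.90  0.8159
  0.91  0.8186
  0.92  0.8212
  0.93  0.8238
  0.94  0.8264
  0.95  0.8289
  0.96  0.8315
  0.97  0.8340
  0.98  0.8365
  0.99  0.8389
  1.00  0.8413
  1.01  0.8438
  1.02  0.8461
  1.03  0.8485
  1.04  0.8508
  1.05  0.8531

σ√T = 0.54 × 0.7071 = 0.3818
d₁ = [ln(450/350) + (0.07 + 0.54²/2)·0.5] / 0.3818 = [0.2513 + 0.1079] / 0.3818 = 0.9408 ≈ 0.94
N(d₁) = N(0.94) = 0.8264
Δ_call = N(d₁) = 0.8264

0.8264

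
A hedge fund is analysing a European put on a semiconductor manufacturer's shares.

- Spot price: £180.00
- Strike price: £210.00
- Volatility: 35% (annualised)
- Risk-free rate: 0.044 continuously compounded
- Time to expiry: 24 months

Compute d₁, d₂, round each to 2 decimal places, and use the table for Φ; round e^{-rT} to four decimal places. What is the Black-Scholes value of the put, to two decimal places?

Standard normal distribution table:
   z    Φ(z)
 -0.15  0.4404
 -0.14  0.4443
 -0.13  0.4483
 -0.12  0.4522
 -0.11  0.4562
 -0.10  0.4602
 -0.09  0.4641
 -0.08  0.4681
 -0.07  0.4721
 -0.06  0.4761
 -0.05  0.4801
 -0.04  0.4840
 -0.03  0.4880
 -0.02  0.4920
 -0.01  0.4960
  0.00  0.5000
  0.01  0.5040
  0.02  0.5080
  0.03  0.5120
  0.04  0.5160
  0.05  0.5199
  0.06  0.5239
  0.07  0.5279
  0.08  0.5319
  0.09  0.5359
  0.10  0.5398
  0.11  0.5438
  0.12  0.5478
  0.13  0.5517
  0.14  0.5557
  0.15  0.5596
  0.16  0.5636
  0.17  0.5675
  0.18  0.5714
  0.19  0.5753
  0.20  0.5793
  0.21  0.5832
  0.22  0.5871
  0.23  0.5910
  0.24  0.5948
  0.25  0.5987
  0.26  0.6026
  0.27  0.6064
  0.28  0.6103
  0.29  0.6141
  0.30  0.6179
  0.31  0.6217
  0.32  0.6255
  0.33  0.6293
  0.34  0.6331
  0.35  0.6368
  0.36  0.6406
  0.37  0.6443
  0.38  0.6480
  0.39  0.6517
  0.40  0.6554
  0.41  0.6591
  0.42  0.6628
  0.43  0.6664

£42.51

σ√T = 0.35 × 1.4142 = 0.4950
d₁ = [ln(180/210) + (0.044 + 0.35²/2)·2] / 0.4950 = [-0.1542 + 0.2105] / 0.4950 = 0.1138 → 0.11
d₂ = d₁ − σ√T = 0.1138 − 0.4950 = -0.3811 → -0.38
exp(−rT) = exp(−0.044·2) = 0.9158
P = 210·0.9158·N(0.38) − 180·N(-0.11) = 210·0.9158·0.6480 − 180·0.4562 = 124.6221 − 82.1160 = 42.5061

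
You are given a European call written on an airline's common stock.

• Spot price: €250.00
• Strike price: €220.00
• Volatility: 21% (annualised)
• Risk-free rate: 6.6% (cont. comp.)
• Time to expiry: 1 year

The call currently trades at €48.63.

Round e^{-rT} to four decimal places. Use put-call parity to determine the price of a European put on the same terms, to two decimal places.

€4.57

exp(−rT) = exp(−0.066·1) = 0.9361
Put-call parity: C − P = S − K·e^(−rT) = 250 − 220·0.9361 = 250 − 205.9420 = 44.0580
P = C − (C − P) = 48.63 − (44.0580) = 4.5720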